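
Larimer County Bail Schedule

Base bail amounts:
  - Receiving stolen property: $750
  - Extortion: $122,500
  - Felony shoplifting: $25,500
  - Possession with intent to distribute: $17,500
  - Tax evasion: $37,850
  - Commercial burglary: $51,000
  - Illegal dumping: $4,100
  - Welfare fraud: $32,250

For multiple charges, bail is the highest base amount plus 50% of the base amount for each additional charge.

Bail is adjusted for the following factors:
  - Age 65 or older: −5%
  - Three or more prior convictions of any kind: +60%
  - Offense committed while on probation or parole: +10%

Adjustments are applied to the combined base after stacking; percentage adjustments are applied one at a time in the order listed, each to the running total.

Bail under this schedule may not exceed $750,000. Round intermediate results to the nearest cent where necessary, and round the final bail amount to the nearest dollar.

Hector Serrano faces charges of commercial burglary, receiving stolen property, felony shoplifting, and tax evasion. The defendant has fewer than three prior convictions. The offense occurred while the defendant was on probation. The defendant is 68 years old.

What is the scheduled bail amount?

$86,787

Base amounts from the schedule: commercial burglary $51,000; receiving stolen property $750; felony shoplifting $25,500; tax evasion $37,850.
Stacking rule: highest base plus 50% of each additional charge. Highest is commercial burglary at $51,000. Additional: $750 × 50% = $375; $25,500 × 50% = $12,750; $37,850 × 50% = $18,925. Combined base = $51,000 + $32,050 = $83,050.
Age 65 or older (−5%): $83,050 × 0.95 = $78,897.50.
Offense committed while on probation or parole (+10%): $78,897.50 × 1.1 = $86,787.25.
$86,787.25 is within the $750,000 maximum.
Rounded to the nearest dollar: $86,787.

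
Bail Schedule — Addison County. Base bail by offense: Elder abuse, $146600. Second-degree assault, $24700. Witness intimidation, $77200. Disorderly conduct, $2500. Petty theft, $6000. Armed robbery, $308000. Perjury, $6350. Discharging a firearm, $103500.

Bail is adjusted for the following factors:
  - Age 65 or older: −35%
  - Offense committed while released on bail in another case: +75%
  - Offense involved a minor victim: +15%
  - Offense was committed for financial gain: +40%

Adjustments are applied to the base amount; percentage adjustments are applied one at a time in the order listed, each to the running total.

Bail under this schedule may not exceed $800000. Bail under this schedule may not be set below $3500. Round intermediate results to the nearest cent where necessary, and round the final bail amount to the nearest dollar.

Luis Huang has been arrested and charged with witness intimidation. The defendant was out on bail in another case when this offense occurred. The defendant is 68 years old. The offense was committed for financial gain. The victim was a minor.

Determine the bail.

Base amounts from the schedule: witness intimidation $77200.
Single charge. Combined base = $77200.
Age 65 or older (−35%): $77200 × 0.65 = $50180.
Offense committed while released on bail in another case (+75%): $50180 × 1.75 = $87815.
Offense involved a minor victim (+15%): $87815 × 1.15 = $100987.25.
Offense was committed for financial gain (+40%): $100987.25 × 1.4 = $141382.15.
$141382.15 is within the $800000 maximum.
$141382.15 is at or above the $3500 minimum.
Rounded to the nearest dollar: $141382.

$141382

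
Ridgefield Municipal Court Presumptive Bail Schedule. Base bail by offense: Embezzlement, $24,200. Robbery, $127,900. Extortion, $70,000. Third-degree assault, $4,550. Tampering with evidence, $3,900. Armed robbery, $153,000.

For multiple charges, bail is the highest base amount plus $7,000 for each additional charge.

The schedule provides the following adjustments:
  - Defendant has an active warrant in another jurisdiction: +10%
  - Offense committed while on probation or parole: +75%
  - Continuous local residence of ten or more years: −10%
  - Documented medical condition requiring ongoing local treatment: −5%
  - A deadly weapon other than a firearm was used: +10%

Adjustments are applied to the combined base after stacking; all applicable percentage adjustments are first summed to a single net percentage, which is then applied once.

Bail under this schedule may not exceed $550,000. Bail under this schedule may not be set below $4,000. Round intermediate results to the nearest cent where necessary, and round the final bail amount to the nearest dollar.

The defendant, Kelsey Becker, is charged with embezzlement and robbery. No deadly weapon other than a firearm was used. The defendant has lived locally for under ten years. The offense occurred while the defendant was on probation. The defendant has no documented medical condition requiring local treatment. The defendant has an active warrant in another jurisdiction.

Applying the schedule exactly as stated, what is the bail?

$249,565

Base amounts from the schedule: embezzlement $24,200; robbery $127,900.
Stacking rule: highest base plus $7,000 per additional charge. Highest is robbery at $127,900; 1 additional charge → +$7,000. Combined base = $134,900.
Net percentage adjustment: +10% +75% = +85%. $134,900 × 1.85 = $249,565.
$249,565 is within the $550,000 maximum.
$249,565 is at or above the $4,000 minimum.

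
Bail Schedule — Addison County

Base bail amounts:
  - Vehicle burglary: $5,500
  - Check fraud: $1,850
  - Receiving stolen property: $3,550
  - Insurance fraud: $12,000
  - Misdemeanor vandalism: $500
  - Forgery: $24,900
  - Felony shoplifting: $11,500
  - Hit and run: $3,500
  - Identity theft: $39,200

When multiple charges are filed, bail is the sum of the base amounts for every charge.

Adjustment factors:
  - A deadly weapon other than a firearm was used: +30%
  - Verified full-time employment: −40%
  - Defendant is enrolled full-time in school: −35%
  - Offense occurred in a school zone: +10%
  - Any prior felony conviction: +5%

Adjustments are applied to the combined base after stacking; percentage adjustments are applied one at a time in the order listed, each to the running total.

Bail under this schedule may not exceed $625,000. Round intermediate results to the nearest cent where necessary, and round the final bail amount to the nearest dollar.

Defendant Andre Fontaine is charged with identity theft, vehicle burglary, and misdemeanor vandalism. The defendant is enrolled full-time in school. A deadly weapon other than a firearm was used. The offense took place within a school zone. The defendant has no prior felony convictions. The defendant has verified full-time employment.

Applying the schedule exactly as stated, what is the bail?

Base amounts from the schedule: identity theft $39,200; vehicle burglary $5,500; misdemeanor vandalism $500.
Stacking rule: sum of all bases. $39,200 + $5,500 + $500 = $45,200.
A deadly weapon other than a firearm was used (+30%): $45,200 × 1.3 = $58,760.
Verified full-time employment (−40%): $58,760 × 0.6 = $35,256.
Defendant is enrolled full-time in school (−35%): $35,256 × 0.65 = $22,916.40.
Offense occurred in a school zone (+10%): $22,916.40 × 1.1 = $25,208.04.
$25,208.04 is within the $625,000 maximum.
Rounded to the nearest dollar: $25,208.

$25,208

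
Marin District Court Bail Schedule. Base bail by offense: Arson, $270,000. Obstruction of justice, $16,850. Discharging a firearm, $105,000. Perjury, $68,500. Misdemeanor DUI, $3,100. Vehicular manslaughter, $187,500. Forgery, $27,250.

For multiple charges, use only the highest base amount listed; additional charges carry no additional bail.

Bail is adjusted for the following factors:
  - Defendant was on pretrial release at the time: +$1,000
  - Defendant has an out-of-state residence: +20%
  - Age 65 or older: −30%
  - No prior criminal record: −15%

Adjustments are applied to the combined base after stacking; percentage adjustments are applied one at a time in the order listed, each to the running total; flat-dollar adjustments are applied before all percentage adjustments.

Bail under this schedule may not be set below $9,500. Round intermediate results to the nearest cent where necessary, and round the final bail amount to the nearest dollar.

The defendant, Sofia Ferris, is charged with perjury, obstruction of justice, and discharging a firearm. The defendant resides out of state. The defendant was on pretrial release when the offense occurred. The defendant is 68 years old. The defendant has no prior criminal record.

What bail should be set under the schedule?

$75,684

Base amounts from the schedule: perjury $68,500; obstruction of justice $16,850; discharging a firearm $105,000.
Stacking rule: use the highest base only. Highest is discharging a firearm at $105,000. Combined base = $105,000.
Defendant was on pretrial release at the time (+$1,000 flat): $105,000 + $1,000 = $106,000.
Defendant has an out-of-state residence (+20%): $106,000 × 1.2 = $127,200.
Age 65 or older (−30%): $127,200 × 0.7 = $89,040.
No prior criminal record (−15%): $89,040 × 0.85 = $75,684.
$75,684 is at or above the $9,500 minimum.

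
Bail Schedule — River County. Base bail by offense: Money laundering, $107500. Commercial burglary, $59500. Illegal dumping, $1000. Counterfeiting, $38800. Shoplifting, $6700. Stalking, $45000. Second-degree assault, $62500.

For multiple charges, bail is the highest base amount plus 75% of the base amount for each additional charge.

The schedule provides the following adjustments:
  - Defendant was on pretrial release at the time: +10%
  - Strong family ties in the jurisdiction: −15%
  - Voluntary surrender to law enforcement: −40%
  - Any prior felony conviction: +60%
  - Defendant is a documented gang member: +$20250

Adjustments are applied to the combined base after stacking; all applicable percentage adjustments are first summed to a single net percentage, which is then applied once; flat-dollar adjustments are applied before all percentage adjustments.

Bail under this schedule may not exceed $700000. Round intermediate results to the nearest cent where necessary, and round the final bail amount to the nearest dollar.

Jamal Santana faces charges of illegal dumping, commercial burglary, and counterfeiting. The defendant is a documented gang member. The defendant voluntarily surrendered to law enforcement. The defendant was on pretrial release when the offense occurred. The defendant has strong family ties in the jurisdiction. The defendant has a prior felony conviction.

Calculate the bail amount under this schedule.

Base amounts from the schedule: illegal dumping $1000; commercial burglary $59500; counterfeiting $38800.
Stacking rule: highest base plus 75% of each additional charge. Highest is commercial burglary at $59500. Additional: $1000 × 75% = $750; $38800 × 75% = $29100. Combined base = $59500 + $29850 = $89350.
Defendant is a documented gang member (+$20250 flat): $89350 + $20250 = $109600.
Net percentage adjustment: +10% −15% −40% +60% = +15%. $109600 × 1.15 = $126040.
$126040 is within the $700000 maximum.

$126040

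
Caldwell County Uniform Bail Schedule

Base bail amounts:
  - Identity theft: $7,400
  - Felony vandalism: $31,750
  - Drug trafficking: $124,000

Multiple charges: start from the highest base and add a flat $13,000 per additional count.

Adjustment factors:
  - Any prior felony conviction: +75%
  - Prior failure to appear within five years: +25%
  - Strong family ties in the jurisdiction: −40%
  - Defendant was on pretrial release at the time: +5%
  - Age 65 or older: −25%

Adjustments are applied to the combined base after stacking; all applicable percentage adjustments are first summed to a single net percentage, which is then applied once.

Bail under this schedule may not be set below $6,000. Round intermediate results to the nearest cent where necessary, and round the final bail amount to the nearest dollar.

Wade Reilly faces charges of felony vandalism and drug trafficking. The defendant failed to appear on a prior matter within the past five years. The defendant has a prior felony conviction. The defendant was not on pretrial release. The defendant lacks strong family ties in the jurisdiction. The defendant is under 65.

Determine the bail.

$274,000

Base amounts from the schedule: felony vandalism $31,750; drug trafficking $124,000.
Stacking rule: highest base plus $13,000 per additional charge. Highest is drug trafficking at $124,000; 1 additional charge → +$13,000. Combined base = $137,000.
Net percentage adjustment: +75% +25% = +100%. $137,000 × 2 = $274,000.
$274,000 is at or above the $6,000 minimum.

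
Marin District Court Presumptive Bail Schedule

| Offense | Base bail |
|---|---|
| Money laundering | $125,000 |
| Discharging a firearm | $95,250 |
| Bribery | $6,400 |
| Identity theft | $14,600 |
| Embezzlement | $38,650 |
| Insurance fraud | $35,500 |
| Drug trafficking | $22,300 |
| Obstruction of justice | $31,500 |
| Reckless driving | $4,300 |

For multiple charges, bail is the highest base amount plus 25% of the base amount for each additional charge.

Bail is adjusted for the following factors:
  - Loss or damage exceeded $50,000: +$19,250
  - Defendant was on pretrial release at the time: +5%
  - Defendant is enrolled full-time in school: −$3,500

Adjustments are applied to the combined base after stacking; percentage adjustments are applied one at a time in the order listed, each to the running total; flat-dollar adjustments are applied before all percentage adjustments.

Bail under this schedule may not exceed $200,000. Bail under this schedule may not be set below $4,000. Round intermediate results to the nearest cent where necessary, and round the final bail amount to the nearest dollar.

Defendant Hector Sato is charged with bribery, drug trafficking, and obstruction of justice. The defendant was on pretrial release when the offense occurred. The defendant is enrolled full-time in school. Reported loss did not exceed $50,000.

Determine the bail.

Base amounts from the schedule: bribery $6,400; drug trafficking $22,300; obstruction of justice $31,500.
Stacking rule: highest base plus 25% of each additional charge. Highest is obstruction of justice at $31,500. Additional: $6,400 × 25% = $1,600; $22,300 × 25% = $5,575. Combined base = $31,500 + $7,175 = $38,675.
Defendant is enrolled full-time in school (−$3,500 flat): $38,675 − $3,500 = $35,175.
Defendant was on pretrial release at the time (+5%): $35,175 × 1.05 = $36,933.75.
$36,933.75 is within the $200,000 maximum.
$36,933.75 is at or above the $4,000 minimum.
Rounded to the nearest dollar: $36,934.

$36,934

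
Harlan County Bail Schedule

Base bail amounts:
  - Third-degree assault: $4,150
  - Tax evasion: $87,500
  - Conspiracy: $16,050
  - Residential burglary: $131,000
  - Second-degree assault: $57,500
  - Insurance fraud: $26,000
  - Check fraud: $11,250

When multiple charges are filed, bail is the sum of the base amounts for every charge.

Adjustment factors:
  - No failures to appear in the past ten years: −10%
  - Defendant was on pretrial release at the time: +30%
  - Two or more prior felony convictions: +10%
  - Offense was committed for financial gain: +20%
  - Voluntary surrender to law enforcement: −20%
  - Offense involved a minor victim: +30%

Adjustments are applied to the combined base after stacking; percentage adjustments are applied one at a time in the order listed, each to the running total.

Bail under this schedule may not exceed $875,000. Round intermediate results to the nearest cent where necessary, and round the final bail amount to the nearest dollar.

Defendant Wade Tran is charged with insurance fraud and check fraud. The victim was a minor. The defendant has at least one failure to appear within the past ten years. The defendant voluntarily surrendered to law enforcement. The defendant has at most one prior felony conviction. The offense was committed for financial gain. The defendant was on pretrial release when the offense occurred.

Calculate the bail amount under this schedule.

$60,434

Base amounts from the schedule: insurance fraud $26,000; check fraud $11,250.
Stacking rule: sum of all bases. $26,000 + $11,250 = $37,250.
Defendant was on pretrial release at the time (+30%): $37,250 × 1.3 = $48,425.
Offense was committed for financial gain (+20%): $48,425 × 1.2 = $58,110.
Voluntary surrender to law enforcement (−20%): $58,110 × 0.8 = $46,488.
Offense involved a minor victim (+30%): $46,488 × 1.3 = $60,434.40.
$60,434.40 is within the $875,000 maximum.
Rounded to the nearest dollar: $60,434.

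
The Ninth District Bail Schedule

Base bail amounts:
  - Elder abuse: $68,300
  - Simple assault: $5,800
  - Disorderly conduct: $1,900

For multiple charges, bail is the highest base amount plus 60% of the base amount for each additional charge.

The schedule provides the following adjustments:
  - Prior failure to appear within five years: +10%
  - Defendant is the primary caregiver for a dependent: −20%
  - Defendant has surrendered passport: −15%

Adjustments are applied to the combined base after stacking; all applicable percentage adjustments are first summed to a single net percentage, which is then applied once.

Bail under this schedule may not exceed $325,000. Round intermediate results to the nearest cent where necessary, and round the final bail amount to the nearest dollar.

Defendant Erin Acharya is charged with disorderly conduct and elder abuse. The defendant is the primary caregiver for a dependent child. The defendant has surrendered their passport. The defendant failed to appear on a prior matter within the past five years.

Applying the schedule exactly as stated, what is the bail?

$52,080

Base amounts from the schedule: disorderly conduct $1,900; elder abuse $68,300.
Stacking rule: highest base plus 60% of each additional charge. Highest is elder abuse at $68,300. Additional: $1,900 × 60% = $1,140. Combined base = $68,300 + $1,140 = $69,440.
Net percentage adjustment: +10% −20% −15% = −25%. $69,440 × 0.75 = $52,080.
$52,080 is within the $325,000 maximum.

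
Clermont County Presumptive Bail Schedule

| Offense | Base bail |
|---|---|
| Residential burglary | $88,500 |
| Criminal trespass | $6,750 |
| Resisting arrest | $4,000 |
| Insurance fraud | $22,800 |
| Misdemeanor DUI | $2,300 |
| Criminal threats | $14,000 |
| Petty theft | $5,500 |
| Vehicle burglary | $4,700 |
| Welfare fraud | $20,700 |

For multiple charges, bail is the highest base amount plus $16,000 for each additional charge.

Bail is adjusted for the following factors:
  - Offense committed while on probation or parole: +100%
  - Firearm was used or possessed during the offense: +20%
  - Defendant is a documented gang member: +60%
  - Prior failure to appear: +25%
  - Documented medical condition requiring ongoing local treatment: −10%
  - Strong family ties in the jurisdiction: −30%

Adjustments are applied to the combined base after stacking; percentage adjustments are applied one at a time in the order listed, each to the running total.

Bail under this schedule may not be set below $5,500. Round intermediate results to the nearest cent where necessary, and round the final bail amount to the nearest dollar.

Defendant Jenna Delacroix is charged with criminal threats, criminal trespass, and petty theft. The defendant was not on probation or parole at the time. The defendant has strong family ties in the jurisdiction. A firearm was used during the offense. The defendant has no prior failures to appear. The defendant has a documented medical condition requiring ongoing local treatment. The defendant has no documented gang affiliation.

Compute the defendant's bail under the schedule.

$34,776

Base amounts from the schedule: criminal threats $14,000; criminal trespass $6,750; petty theft $5,500.
Stacking rule: highest base plus $16,000 per additional charge. Highest is criminal threats at $14,000; 2 additional charges → +$32,000. Combined base = $46,000.
Firearm was used or possessed during the offense (+20%): $46,000 × 1.2 = $55,200.
Documented medical condition requiring ongoing local treatment (−10%): $55,200 × 0.9 = $49,680.
Strong family ties in the jurisdiction (−30%): $49,680 × 0.7 = $34,776.
$34,776 is at or above the $5,500 minimum.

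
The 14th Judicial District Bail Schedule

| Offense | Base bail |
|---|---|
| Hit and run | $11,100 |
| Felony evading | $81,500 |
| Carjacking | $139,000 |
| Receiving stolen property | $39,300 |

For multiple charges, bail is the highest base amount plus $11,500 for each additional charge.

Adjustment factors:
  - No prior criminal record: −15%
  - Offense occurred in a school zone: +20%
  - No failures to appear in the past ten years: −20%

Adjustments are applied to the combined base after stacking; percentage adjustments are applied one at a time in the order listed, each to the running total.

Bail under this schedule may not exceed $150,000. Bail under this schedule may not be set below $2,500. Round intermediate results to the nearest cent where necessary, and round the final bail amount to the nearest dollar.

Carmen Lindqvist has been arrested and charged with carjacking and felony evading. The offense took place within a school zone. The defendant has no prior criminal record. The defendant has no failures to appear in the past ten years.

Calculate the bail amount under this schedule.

Base amounts from the schedule: carjacking $139,000; felony evading $81,500.
Stacking rule: highest base plus $11,500 per additional charge. Highest is carjacking at $139,000; 1 additional charge → +$11,500. Combined base = $150,500.
No prior criminal record (−15%): $150,500 × 0.85 = $127,925.
Offense occurred in a school zone (+20%): $127,925 × 1.2 = $153,510.
No failures to appear in the past ten years (−20%): $153,510 × 0.8 = $122,808.
$122,808 is within the $150,000 maximum.
$122,808 is at or above the $2,500 minimum.

$122,808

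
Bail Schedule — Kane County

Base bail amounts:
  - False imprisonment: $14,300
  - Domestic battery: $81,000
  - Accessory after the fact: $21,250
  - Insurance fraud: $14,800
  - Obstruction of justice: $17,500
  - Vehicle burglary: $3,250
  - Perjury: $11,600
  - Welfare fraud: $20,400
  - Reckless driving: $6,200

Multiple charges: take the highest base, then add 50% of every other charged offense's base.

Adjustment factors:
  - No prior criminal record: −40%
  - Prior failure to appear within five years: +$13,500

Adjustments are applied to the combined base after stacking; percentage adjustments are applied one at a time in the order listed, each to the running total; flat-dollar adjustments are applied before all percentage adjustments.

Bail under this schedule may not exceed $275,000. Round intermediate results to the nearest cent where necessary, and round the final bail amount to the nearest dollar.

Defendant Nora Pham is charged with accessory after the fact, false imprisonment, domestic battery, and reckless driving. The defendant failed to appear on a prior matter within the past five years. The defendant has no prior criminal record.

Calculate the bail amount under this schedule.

Base amounts from the schedule: accessory after the fact $21,250; false imprisonment $14,300; domestic battery $81,000; reckless driving $6,200.
Stacking rule: highest base plus 50% of each additional charge. Highest is domestic battery at $81,000. Additional: $21,250 × 50% = $10,625; $14,300 × 50% = $7,150; $6,200 × 50% = $3,100. Combined base = $81,000 + $20,875 = $101,875.
Prior failure to appear within five years (+$13,500 flat): $101,875 + $13,500 = $115,375.
No prior criminal record (−40%): $115,375 × 0.6 = $69,225.
$69,225 is within the $275,000 maximum.

$69,225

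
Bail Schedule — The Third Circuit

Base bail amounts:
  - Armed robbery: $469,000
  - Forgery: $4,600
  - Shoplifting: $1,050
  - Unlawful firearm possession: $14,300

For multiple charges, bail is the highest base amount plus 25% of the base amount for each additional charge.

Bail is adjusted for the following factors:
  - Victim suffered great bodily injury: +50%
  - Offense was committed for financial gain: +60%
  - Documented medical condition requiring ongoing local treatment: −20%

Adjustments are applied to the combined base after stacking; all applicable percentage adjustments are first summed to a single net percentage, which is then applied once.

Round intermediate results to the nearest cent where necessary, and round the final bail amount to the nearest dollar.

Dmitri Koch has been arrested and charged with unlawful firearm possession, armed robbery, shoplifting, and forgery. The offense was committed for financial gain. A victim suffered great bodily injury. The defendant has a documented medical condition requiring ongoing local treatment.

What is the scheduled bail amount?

$900,576

Base amounts from the schedule: unlawful firearm possession $14,300; armed robbery $469,000; shoplifting $1,050; forgery $4,600.
Stacking rule: highest base plus 25% of each additional charge. Highest is armed robbery at $469,000. Additional: $14,300 × 25% = $3,575; $1,050 × 25% = $262.50; $4,600 × 25% = $1,150. Combined base = $469,000 + $4,987.50 = $473,987.50.
Net percentage adjustment: +50% +60% −20% = +90%. $473,987.50 × 1.9 = $900,576.25.
Rounded to the nearest dollar: $900,576.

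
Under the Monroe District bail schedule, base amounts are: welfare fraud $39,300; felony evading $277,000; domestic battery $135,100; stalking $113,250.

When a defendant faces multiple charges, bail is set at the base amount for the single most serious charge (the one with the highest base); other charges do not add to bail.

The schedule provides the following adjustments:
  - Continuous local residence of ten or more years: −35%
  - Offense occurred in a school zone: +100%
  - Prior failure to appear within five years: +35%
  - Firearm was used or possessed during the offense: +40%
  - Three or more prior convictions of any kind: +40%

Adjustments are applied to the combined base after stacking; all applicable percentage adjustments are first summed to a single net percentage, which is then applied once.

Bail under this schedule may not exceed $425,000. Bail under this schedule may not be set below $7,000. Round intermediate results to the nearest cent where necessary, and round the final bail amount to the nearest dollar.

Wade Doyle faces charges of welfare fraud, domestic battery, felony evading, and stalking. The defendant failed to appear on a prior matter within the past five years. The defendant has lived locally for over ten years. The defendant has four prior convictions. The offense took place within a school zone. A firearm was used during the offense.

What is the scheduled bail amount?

$425,000

Base amounts from the schedule: welfare fraud $39,300; domestic battery $135,100; felony evading $277,000; stalking $113,250.
Stacking rule: use the highest base only. Highest is felony evading at $277,000. Combined base = $277,000.
Net percentage adjustment: −35% +100% +35% +40% +40% = +180%. $277,000 × 2.8 = $775,600.
Result $775,600 exceeds the maximum of $425,000; bail is capped at $425,000.
$425,000 is at or above the $7,000 minimum.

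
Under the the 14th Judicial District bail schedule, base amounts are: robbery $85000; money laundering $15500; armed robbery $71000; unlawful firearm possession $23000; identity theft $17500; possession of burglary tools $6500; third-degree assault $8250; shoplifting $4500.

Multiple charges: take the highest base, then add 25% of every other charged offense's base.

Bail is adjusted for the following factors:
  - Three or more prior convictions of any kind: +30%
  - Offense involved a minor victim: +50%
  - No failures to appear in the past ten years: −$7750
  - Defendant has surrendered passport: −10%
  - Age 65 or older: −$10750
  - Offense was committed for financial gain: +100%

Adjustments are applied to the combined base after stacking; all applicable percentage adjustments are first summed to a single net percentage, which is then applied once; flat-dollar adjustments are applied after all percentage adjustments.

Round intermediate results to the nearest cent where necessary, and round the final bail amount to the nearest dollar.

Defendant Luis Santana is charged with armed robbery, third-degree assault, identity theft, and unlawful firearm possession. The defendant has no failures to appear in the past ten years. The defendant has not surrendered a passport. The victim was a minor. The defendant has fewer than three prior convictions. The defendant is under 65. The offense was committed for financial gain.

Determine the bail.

Base amounts from the schedule: armed robbery $71000; third-degree assault $8250; identity theft $17500; unlawful firearm possession $23000.
Stacking rule: highest base plus 25% of each additional charge. Highest is armed robbery at $71000. Additional: $8250 × 25% = $2062.50; $17500 × 25% = $4375; $23000 × 25% = $5750. Combined base = $71000 + $12187.50 = $83187.50.
Net percentage adjustment: +50% +100% = +150%. $83187.50 × 2.5 = $207968.75.
No failures to appear in the past ten years (−$7750 flat): $207968.75 − $7750 = $200218.75.
Rounded to the nearest dollar: $200219.

$200219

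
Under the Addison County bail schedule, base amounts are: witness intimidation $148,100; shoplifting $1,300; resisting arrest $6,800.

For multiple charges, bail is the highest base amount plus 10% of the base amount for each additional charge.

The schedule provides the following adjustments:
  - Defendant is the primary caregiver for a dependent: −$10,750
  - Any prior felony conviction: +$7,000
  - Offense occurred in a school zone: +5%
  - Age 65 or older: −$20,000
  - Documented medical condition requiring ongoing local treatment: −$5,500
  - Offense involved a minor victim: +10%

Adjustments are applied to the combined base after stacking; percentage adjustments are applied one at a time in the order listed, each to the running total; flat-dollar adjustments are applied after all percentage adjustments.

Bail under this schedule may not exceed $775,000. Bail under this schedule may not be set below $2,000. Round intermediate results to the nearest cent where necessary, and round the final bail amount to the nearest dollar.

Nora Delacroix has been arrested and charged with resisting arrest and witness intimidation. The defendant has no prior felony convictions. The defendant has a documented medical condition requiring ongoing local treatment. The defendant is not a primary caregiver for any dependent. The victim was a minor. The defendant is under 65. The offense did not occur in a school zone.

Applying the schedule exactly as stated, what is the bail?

Base amounts from the schedule: resisting arrest $6,800; witness intimidation $148,100.
Stacking rule: highest base plus 10% of each additional charge. Highest is witness intimidation at $148,100. Additional: $6,800 × 10% = $680. Combined base = $148,100 + $680 = $148,780.
Offense involved a minor victim (+10%): $148,780 × 1.1 = $163,658.
Documented medical condition requiring ongoing local treatment (−$5,500 flat): $163,658 − $5,500 = $158,158.
$158,158 is within the $775,000 maximum.
$158,158 is at or above the $2,000 minimum.

$158,158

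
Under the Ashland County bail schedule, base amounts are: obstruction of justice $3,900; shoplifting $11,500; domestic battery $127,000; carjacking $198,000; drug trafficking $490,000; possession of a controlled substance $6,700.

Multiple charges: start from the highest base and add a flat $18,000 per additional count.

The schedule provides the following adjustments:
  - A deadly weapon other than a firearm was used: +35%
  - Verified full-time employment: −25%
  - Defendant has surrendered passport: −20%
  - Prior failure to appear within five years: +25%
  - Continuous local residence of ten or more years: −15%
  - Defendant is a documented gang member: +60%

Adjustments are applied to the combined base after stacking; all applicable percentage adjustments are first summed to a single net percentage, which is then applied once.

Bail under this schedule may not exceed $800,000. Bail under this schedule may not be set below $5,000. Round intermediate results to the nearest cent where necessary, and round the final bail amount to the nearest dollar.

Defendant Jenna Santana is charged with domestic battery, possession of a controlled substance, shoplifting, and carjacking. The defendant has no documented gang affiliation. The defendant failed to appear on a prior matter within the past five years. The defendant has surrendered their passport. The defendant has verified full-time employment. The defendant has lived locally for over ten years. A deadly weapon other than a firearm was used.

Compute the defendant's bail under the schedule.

Base amounts from the schedule: domestic battery $127,000; possession of a controlled substance $6,700; shoplifting $11,500; carjacking $198,000.
Stacking rule: highest base plus $18,000 per additional charge. Highest is carjacking at $198,000; 3 additional charges → +$54,000. Combined base = $252,000.
Net percentage adjustment: +35% −25% −20% +25% −15% = +0%. $252,000 × 1 = $252,000.
$252,000 is within the $800,000 maximum.
$252,000 is at or above the $5,000 minimum.

$252,000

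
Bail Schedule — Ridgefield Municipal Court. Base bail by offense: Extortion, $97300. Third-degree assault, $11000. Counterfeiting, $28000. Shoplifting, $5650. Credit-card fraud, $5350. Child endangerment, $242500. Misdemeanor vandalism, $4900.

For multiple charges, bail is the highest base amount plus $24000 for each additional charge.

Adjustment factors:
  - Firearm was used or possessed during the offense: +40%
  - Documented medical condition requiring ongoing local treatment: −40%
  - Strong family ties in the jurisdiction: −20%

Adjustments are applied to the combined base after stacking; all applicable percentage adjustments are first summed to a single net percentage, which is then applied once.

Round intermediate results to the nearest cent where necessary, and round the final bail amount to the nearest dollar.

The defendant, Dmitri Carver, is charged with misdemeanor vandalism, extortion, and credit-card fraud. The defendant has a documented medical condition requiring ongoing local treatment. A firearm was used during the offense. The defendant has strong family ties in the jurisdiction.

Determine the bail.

Base amounts from the schedule: misdemeanor vandalism $4900; extortion $97300; credit-card fraud $5350.
Stacking rule: highest base plus $24000 per additional charge. Highest is extortion at $97300; 2 additional charges → +$48000. Combined base = $145300.
Net percentage adjustment: +40% −40% −20% = −20%. $145300 × 0.8 = $116240.

$116240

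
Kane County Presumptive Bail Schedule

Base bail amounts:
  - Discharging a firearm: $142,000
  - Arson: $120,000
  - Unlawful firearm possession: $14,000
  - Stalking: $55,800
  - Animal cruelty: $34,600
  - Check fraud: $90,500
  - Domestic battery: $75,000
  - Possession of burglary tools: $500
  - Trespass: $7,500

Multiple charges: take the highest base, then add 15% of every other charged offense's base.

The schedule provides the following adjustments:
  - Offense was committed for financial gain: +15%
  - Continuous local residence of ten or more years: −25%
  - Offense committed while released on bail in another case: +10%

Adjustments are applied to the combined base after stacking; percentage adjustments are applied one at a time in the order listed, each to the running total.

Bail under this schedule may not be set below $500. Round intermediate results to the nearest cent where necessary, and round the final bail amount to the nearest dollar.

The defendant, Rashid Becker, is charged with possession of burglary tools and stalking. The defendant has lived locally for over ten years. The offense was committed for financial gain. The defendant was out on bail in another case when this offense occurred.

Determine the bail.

$53,011

Base amounts from the schedule: possession of burglary tools $500; stalking $55,800.
Stacking rule: highest base plus 15% of each additional charge. Highest is stalking at $55,800. Additional: $500 × 15% = $75. Combined base = $55,800 + $75 = $55,875.
Offense was committed for financial gain (+15%): $55,875 × 1.15 = $64,256.25.
Continuous local residence of ten or more years (−25%): $64,256.25 × 0.75 = $48,192.19.
Offense committed while released on bail in another case (+10%): $48,192.19 × 1.1 = $53,011.41.
$53,011.41 is at or above the $500 minimum.
Rounded to the nearest dollar: $53,011.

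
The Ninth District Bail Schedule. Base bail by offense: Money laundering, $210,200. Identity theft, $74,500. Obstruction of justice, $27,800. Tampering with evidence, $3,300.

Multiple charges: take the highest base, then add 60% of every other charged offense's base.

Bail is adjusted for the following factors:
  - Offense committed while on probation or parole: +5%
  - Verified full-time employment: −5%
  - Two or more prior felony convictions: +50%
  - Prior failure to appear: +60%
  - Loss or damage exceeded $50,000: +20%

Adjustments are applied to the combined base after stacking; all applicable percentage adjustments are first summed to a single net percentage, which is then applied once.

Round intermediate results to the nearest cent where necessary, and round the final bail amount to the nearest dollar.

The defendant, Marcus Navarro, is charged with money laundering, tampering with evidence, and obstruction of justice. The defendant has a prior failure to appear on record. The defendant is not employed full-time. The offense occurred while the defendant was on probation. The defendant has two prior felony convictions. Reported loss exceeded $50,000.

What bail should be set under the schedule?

$537,821

Base amounts from the schedule: money laundering $210,200; tampering with evidence $3,300; obstruction of justice $27,800.
Stacking rule: highest base plus 60% of each additional charge. Highest is money laundering at $210,200. Additional: $3,300 × 60% = $1,980; $27,800 × 60% = $16,680. Combined base = $210,200 + $18,660 = $228,860.
Net percentage adjustment: +5% +50% +60% +20% = +135%. $228,860 × 2.35 = $537,821.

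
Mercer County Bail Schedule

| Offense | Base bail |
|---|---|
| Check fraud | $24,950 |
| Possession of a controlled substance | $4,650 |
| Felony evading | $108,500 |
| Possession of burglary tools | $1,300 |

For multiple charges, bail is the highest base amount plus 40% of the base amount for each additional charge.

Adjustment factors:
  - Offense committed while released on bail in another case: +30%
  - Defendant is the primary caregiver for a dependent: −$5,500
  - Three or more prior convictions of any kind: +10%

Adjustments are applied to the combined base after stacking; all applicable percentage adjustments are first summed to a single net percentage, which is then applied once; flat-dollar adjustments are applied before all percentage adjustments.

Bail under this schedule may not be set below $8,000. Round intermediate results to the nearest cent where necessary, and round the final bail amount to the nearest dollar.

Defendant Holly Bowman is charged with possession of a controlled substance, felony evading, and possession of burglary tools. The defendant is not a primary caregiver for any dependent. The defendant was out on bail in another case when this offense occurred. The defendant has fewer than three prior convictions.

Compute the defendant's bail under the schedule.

$144,144

Base amounts from the schedule: possession of a controlled substance $4,650; felony evading $108,500; possession of burglary tools $1,300.
Stacking rule: highest base plus 40% of each additional charge. Highest is felony evading at $108,500. Additional: $4,650 × 40% = $1,860; $1,300 × 40% = $520. Combined base = $108,500 + $2,380 = $110,880.
Offense committed while released on bail in another case (+30%): $110,880 × 1.3 = $144,144.
$144,144 is at or above the $8,000 minimum.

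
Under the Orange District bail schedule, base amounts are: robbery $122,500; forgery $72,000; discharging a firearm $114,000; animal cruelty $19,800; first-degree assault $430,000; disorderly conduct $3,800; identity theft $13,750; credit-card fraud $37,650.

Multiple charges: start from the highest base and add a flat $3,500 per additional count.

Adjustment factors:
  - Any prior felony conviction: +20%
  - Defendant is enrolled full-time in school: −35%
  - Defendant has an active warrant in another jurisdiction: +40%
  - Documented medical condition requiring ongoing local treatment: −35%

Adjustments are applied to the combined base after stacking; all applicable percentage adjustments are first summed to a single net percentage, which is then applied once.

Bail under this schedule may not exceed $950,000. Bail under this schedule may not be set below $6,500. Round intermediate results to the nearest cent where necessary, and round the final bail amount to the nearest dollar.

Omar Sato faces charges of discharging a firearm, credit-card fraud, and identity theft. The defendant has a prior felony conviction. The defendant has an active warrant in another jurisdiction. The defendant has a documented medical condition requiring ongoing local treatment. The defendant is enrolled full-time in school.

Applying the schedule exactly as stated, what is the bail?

$108,900

Base amounts from the schedule: discharging a firearm $114,000; credit-card fraud $37,650; identity theft $13,750.
Stacking rule: highest base plus $3,500 per additional charge. Highest is discharging a firearm at $114,000; 2 additional charges → +$7,000. Combined base = $121,000.
Net percentage adjustment: +20% −35% +40% −35% = −10%. $121,000 × 0.9 = $108,900.
$108,900 is within the $950,000 maximum.
$108,900 is at or above the $6,500 minimum.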